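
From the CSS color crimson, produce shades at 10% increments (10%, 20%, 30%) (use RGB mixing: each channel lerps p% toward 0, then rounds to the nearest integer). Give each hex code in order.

#c61236, #b01030, #9a0e2a

CSS crimson is rgb(220, 20, 60).
10%: (220 − 22 = 198→198, 20 − 2 = 18→18, 60 − 6 = 54→54) → #c61236
20%: (220 − 44 = 176→176, 20 − 4 = 16→16, 60 − 12 = 48→48) → #b01030
30%: (220 − 66 = 154→154, 20 − 6 = 14→14, 60 − 18 = 42→42) → #9a0e2a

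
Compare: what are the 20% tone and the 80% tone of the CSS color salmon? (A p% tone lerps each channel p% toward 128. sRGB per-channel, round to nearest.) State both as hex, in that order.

CSS salmon is rgb(250, 128, 114).
20% tone:
  R: 250 + 0.2×(128−250) = 250 − 24.4 = 225.6 → 226
  G: 128 + 0.2×(128−128) = 128 + 0 = 128 → 128
  B: 114 + 2.8 = 116.8 → 117
  → #E28075
80% tone:
  R: 250 + 0.8×(128−250) = 250 − 97.6 = 152.4 → 152
  G: 128 + 0.8×(128−128) = 128 + 0 = 128 → 128
  B: 114 + 11.2 = 125.2 → 125
  → #98807D

#E28075, #98807D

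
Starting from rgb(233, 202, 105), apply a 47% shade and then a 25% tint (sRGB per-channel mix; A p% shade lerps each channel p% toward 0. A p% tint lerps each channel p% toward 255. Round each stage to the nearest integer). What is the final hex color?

Lerp each channel 47% toward 0:
  R: 233 + 0.47×(0−233) = 233 − 109.51 = 123.49 → 123
  G: 202 − 94.94 = 107.06 → 107
  B: 105 + 0.47×(0−105) = 105 − 49.35 = 55.65 → 56
After the shade: rgb(123, 107, 56) = #7B6B38.
A 25% tint moves each channel 25% toward 255:
  R: 123 + 0.25×(255−123) = 123 + 33 = 156 → 156
  G: 107 + 0.25×(255−107) = 107 + 37 = 144 → 144
  B: 56 + 49.75 = 105.75 → 106
rgb(156, 144, 106) = #9C906A.

#9C906A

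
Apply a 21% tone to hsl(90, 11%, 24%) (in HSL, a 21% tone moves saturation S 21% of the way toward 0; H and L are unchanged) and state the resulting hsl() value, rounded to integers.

S moves 21% from 11 toward 0: 11 − 2.31 = 8.69 → 9.
H and L are unchanged.

hsl(90, 9%, 24%)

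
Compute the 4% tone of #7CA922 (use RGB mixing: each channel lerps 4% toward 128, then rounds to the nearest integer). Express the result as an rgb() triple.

rgb(124, 167, 38)

#7CA922 is rgb(124, 169, 34).
Per channel, c → c + 0.04(128 − c):
  R: 124 + 0.04×(128−124) = 124 + 0.16 = 124.16 → 124
  G: 169 + 0.04×(128−169) = 169 − 1.64 = 167.36 → 167
  B: 34 + 3.76 = 37.76 → 38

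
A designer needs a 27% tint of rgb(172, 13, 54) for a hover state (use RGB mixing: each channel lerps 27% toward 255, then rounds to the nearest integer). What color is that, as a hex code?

#C24E6C

Lerp each channel 27% toward 255:
  R: 172 + 22.41 = 194.41 → 194
  G: 13 + 65.34 = 78.34 → 78
  B: 54 + 54.27 = 108.27 → 108
rgb(194, 78, 108) = #C24E6C.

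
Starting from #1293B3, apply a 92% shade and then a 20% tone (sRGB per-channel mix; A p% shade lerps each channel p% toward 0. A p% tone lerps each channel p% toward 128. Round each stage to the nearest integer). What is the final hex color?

#1A2325

#1293B3 is rgb(18, 147, 179).
A 92% shade moves each channel 92% toward 0:
  R: 18 + 0.92×(0−18) = 18 − 16.56 = 1.44 → 1
  G: 147 + 0.92×(0−147) = 147 − 135.24 = 11.76 → 12
  B: 179 − 164.68 = 14.32 → 14
After the shade: rgb(1, 12, 14) = #010C0E.
Per channel, c → c + 0.2(128 − c):
  R: 1 + 25.4 = 26.4 → 26
  G: 12 + 23.2 = 35.2 → 35
  B: 14 + 0.2×(128−14) = 14 + 22.8 = 36.8 → 37
rgb(26, 35, 37) = #1A2325.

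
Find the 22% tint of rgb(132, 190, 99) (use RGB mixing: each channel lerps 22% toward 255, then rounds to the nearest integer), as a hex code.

#9FCC85

Per channel, c → c + 0.22(255 − c):
  R: 132 + 0.22×(255−132) = 132 + 27.06 = 159.06 → 159
  G: 190 + 14.3 = 204.3 → 204
  B: 99 + 34.32 = 133.32 → 133
rgb(159, 204, 133) = #9FCC85.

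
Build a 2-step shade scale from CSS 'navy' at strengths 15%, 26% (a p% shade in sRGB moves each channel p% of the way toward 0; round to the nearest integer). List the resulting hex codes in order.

CSS navy is rgb(0, 0, 128).
15%: (0→0, 0→0, 128 − 19.2 = 108.8→109) → #00006D
26%: (0→0, 0→0, 128 − 33.28 = 94.72→95) → #00005F

#00006D, #00005F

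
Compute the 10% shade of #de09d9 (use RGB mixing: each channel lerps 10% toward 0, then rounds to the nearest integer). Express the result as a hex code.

#de09d9 is rgb(222, 9, 217).
A 10% shade moves each channel 10% toward 0:
  R: 222 + 0.1×(0−222) = 222 − 22.2 = 199.8 → 200
  G: 9 + 0.1×(0−9) = 9 − 0.9 = 8.1 → 8
  B: 217 − 21.7 = 195.3 → 195
rgb(200, 8, 195) = #c808c3.

#c808c3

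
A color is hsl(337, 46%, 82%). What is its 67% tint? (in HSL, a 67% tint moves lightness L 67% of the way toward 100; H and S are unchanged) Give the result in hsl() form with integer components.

hsl(337, 46%, 94%)

L moves 67% from 82 toward 100: 82 + 12.06 = 94.06 → 94.
H and S are unchanged.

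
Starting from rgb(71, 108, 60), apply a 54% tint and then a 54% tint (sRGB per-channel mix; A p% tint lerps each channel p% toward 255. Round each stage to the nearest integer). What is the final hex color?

#d8e0d6

A 54% tint moves each channel 54% toward 255:
  R: 71 + 99.36 = 170.36 → 170
  G: 108 + 0.54×(255−108) = 108 + 79.38 = 187.38 → 187
  B: 60 + 0.54×(255−60) = 60 + 105.3 = 165.3 → 165
After the tint: rgb(170, 187, 165) = #aabba5.
Lerp each channel 54% toward 255:
  R: 170 + 45.9 = 215.9 → 216
  G: 187 + 0.54×(255−187) = 187 + 36.72 = 223.72 → 224
  B: 165 + 48.6 = 213.6 → 214
rgb(216, 224, 214) = #d8e0d6.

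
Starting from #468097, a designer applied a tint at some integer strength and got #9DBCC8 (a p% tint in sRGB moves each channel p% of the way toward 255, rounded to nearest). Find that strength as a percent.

#468097 is rgb(70, 128, 151); #9DBCC8 is rgb(157, 188, 200).
On the R channel (widest range): 157 ≈ 70 + (p/100)(255 − 70), so p ≈ 100×(157 − 70)/(255 − 70) = 8700/185 = 47.03.
p = 47 reproduces all three channels after rounding.

47%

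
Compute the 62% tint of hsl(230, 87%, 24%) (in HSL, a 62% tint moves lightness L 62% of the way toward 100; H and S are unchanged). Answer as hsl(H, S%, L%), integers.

hsl(230, 87%, 71%)

L moves 62% from 24 toward 100: 24 + 47.12 = 71.12 → 71.
H and S are unchanged.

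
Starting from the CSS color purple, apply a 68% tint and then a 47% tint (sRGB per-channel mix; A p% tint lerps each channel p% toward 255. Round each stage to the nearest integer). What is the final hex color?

#E9D4E9

CSS purple is rgb(128, 0, 128).
A 68% tint moves each channel 68% toward 255:
  R: 128 + 0.68×(255−128) = 128 + 86.36 = 214.36 → 214
  G: 0 + 173.4 = 173.4 → 173
  B: 128 + 0.68×(255−128) = 128 + 86.36 = 214.36 → 214
After the tint: rgb(214, 173, 214) = #D6ADD6.
Lerp each channel 47% toward 255:
  R: 214 + 0.47×(255−214) = 214 + 19.27 = 233.27 → 233
  G: 173 + 0.47×(255−173) = 173 + 38.54 = 211.54 → 212
  B: 214 + 19.27 = 233.27 → 233
rgb(233, 212, 233) = #E9D4E9.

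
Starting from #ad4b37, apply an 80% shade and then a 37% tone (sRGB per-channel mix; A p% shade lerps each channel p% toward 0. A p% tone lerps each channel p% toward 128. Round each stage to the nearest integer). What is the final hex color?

#453936

#ad4b37 is rgb(173, 75, 55).
Lerp each channel 80% toward 0:
  R: 173 + 0.8×(0−173) = 173 − 138.4 = 34.6 → 35
  G: 75 + 0.8×(0−75) = 75 − 60 = 15 → 15
  B: 55 + 0.8×(0−55) = 55 − 44 = 11 → 11
After the shade: rgb(35, 15, 11) = #230f0b.
Per channel, c → c + 0.37(128 − c):
  R: 35 + 0.37×(128−35) = 35 + 34.41 = 69.41 → 69
  G: 15 + 41.81 = 56.81 → 57
  B: 11 + 43.29 = 54.29 → 54
rgb(69, 57, 54) = #453936.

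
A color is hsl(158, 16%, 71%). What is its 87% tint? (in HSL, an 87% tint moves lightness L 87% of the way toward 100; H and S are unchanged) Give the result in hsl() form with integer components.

hsl(158, 16%, 96%)

L moves 87% from 71 toward 100: 71 + 25.23 = 96.23 → 96.
H and S are unchanged.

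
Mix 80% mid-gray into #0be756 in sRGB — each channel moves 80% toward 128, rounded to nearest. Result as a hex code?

#699578

#0be756 is rgb(11, 231, 86).
Lerp each channel 80% toward 128:
  R: 11 + 0.8×(128−11) = 11 + 93.6 = 104.6 → 105
  G: 231 − 82.4 = 148.6 → 149
  B: 86 + 33.6 = 119.6 → 120
rgb(105, 149, 120) = #699578.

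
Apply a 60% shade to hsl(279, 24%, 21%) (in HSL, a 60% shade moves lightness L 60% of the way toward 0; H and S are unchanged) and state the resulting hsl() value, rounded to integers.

hsl(279, 24%, 8%)

L moves 60% from 21 toward 0: 21 − 12.6 = 8.4 → 8.
H and S are unchanged.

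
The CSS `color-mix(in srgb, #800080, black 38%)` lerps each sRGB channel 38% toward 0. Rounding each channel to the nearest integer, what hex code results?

#800080 is rgb(128, 0, 128).
Per channel, c → c + 0.38(0 − c):
  R: 128 − 48.64 = 79.36 → 79
  G: 0 + 0.38×(0−0) = 0 + 0 = 0 → 0
  B: 128 + 0.38×(0−128) = 128 − 48.64 = 79.36 → 79
rgb(79, 0, 79) = #4F004F.

#4F004F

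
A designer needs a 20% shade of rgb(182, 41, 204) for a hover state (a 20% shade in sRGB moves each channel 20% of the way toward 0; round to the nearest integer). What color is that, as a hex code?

Per channel, c → c + 0.2(0 − c):
  R: 182 − 36.4 = 145.6 → 146
  G: 41 + 0.2×(0−41) = 41 − 8.2 = 32.8 → 33
  B: 204 − 40.8 = 163.2 → 163
rgb(146, 33, 163) = #9221a3.

#9221a3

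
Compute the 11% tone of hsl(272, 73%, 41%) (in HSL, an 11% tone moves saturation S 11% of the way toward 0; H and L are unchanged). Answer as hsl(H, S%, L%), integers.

hsl(272, 65%, 41%)

S moves 11% from 73 toward 0: 73 − 8.03 = 64.97 → 65.
H and L are unchanged.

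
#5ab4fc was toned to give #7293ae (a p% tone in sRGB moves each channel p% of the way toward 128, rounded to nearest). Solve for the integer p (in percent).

63%

#5ab4fc is rgb(90, 180, 252); #7293ae is rgb(114, 147, 174).
On the B channel (widest range): 174 ≈ 252 + (p/100)(128 − 252), so p ≈ 100×(174 − 252)/(128 − 252) = -7800/-124 = 62.90.
p = 63 reproduces all three channels after rounding.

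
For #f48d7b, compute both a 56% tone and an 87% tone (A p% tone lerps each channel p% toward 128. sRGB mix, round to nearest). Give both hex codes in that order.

#f48d7b is rgb(244, 141, 123).
56% tone:
  R: 244 − 64.96 = 179.04 → 179
  G: 141 + 0.56×(128−141) = 141 − 7.28 = 133.72 → 134
  B: 123 + 0.56×(128−123) = 123 + 2.8 = 125.8 → 126
  → #b3867e
87% tone:
  R: 244 + 0.87×(128−244) = 244 − 100.92 = 143.08 → 143
  G: 141 − 11.31 = 129.69 → 130
  B: 123 + 0.87×(128−123) = 123 + 4.35 = 127.35 → 127
  → #8f827f

#b3867e, #8f827f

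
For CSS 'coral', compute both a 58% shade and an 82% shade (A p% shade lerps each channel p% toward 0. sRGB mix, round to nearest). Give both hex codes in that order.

#6B3522, #2E170E

CSS coral is rgb(255, 127, 80).
58% shade:
  R: 255 − 147.9 = 107.1 → 107
  G: 127 − 73.66 = 53.34 → 53
  B: 80 + 0.58×(0−80) = 80 − 46.4 = 33.6 → 34
  → #6B3522
82% shade:
  R: 255 + 0.82×(0−255) = 255 − 209.1 = 45.9 → 46
  G: 127 + 0.82×(0−127) = 127 − 104.14 = 22.86 → 23
  B: 80 − 65.6 = 14.4 → 14
  → #2E170E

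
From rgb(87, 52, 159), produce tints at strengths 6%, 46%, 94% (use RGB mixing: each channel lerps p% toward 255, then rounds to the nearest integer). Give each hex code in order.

6%: (87 + 10.08 = 97.08→97, 52 + 12.18 = 64.18→64, 159 + 5.76 = 164.76→165) → #6140a5
46%: (87 + 77.28 = 164.28→164, 52 + 93.38 = 145.38→145, 159 + 44.16 = 203.16→203) → #a491cb
94%: (87 + 157.92 = 244.92→245, 52 + 190.82 = 242.82→243, 159 + 90.24 = 249.24→249) → #f5f3f9

#6140a5, #a491cb, #f5f3f9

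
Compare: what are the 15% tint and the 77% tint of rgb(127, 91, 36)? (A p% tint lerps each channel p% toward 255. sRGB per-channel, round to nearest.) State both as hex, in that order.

#927445, #E2D9CD

15% tint:
  R: 127 + 0.15×(255−127) = 127 + 19.2 = 146.2 → 146
  G: 91 + 0.15×(255−91) = 91 + 24.6 = 115.6 → 116
  B: 36 + 32.85 = 68.85 → 69
  → #927445
77% tint:
  R: 127 + 98.56 = 225.56 → 226
  G: 91 + 0.77×(255−91) = 91 + 126.28 = 217.28 → 217
  B: 36 + 0.77×(255−36) = 36 + 168.63 = 204.63 → 205
  → #E2D9CD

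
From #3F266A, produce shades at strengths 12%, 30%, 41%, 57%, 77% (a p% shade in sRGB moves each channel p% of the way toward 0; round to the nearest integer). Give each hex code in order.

#37215D, #2C1B4A, #25163F, #1B102E, #0E0918

#3F266A is rgb(63, 38, 106).
12%: (63 − 7.56 = 55.44→55, 38 − 4.56 = 33.44→33, 106 − 12.72 = 93.28→93) → #37215D
30%: (63 − 18.9 = 44.1→44, 38 − 11.4 = 26.6→27, 106 − 31.8 = 74.2→74) → #2C1B4A
41%: (63 − 25.83 = 37.17→37, 38 − 15.58 = 22.42→22, 106 − 43.46 = 62.54→63) → #25163F
57%: (63 − 35.91 = 27.09→27, 38 − 21.66 = 16.34→16, 106 − 60.42 = 45.58→46) → #1B102E
77%: (63 − 48.51 = 14.49→14, 38 − 29.26 = 8.74→9, 106 − 81.62 = 24.38→24) → #0E0918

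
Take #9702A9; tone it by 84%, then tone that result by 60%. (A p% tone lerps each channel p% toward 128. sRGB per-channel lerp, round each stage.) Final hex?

#9702A9 is rgb(151, 2, 169).
An 84% tone moves each channel 84% toward 128:
  R: 151 + 0.84×(128−151) = 151 − 19.32 = 131.68 → 132
  G: 2 + 0.84×(128−2) = 2 + 105.84 = 107.84 → 108
  B: 169 + 0.84×(128−169) = 169 − 34.44 = 134.56 → 135
After the tone: rgb(132, 108, 135) = #846C87.
Lerp each channel 60% toward 128:
  R: 132 + 0.6×(128−132) = 132 − 2.4 = 129.6 → 130
  G: 108 + 0.6×(128−108) = 108 + 12 = 120 → 120
  B: 135 + 0.6×(128−135) = 135 − 4.2 = 130.8 → 131
rgb(130, 120, 131) = #827883.

#827883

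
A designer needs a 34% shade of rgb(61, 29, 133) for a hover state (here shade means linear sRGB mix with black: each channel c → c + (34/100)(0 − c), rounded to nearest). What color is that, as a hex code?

A 34% shade moves each channel 34% toward 0:
  R: 61 + 0.34×(0−61) = 61 − 20.74 = 40.26 → 40
  G: 29 + 0.34×(0−29) = 29 − 9.86 = 19.14 → 19
  B: 133 − 45.22 = 87.78 → 88
rgb(40, 19, 88) = #281358.

#281358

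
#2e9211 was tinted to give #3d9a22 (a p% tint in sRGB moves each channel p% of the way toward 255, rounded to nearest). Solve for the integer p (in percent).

#2e9211 is rgb(46, 146, 17); #3d9a22 is rgb(61, 154, 34).
On the B channel (widest range): 34 ≈ 17 + (p/100)(255 − 17), so p ≈ 100×(34 − 17)/(255 − 17) = 1700/238 = 7.14.
p = 7 reproduces all three channels after rounding.

7%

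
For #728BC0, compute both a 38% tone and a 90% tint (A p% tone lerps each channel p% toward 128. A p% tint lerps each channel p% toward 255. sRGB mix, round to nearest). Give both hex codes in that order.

#7787A8, #F1F3F9

#728BC0 is rgb(114, 139, 192).
38% tone:
  R: 114 + 5.32 = 119.32 → 119
  G: 139 + 0.38×(128−139) = 139 − 4.18 = 134.82 → 135
  B: 192 − 24.32 = 167.68 → 168
  → #7787A8
90% tint:
  R: 114 + 126.9 = 240.9 → 241
  G: 139 + 104.4 = 243.4 → 243
  B: 192 + 56.7 = 248.7 → 249
  → #F1F3F9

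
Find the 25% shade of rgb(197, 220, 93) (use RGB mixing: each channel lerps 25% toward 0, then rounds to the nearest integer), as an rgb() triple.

Lerp each channel 25% toward 0:
  R: 197 + 0.25×(0−197) = 197 − 49.25 = 147.75 → 148
  G: 220 − 55 = 165 → 165
  B: 93 + 0.25×(0−93) = 93 − 23.25 = 69.75 → 70

rgb(148, 165, 70)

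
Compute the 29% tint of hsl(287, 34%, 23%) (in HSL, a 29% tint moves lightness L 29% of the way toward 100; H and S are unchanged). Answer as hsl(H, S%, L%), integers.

hsl(287, 34%, 45%)

L moves 29% from 23 toward 100: 23 + 22.33 = 45.33 → 45.
H and S are unchanged.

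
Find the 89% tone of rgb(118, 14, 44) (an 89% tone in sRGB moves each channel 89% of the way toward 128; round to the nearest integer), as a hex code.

Lerp each channel 89% toward 128:
  R: 118 + 8.9 = 126.9 → 127
  G: 14 + 0.89×(128−14) = 14 + 101.46 = 115.46 → 115
  B: 44 + 74.76 = 118.76 → 119
rgb(127, 115, 119) = #7f7377.

#7f7377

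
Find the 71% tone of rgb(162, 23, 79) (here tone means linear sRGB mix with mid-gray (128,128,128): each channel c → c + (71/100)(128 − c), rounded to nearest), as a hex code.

A 71% tone moves each channel 71% toward 128:
  R: 162 + 0.71×(128−162) = 162 − 24.14 = 137.86 → 138
  G: 23 + 0.71×(128−23) = 23 + 74.55 = 97.55 → 98
  B: 79 + 0.71×(128−79) = 79 + 34.79 = 113.79 → 114
rgb(138, 98, 114) = #8a6272.

#8a6272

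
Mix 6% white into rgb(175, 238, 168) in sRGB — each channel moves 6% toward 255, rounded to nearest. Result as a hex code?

A 6% tint moves each channel 6% toward 255:
  R: 175 + 0.06×(255−175) = 175 + 4.8 = 179.8 → 180
  G: 238 + 0.06×(255−238) = 238 + 1.02 = 239.02 → 239
  B: 168 + 0.06×(255−168) = 168 + 5.22 = 173.22 → 173
rgb(180, 239, 173) = #b4efad.

#b4efad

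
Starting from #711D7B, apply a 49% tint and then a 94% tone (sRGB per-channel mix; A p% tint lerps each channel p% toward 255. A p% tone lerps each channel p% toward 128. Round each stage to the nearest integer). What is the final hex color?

#711D7B is rgb(113, 29, 123).
Lerp each channel 49% toward 255:
  R: 113 + 0.49×(255−113) = 113 + 69.58 = 182.58 → 183
  G: 29 + 0.49×(255−29) = 29 + 110.74 = 139.74 → 140
  B: 123 + 0.49×(255−123) = 123 + 64.68 = 187.68 → 188
After the tint: rgb(183, 140, 188) = #B78CBC.
A 94% tone moves each channel 94% toward 128:
  R: 183 + 0.94×(128−183) = 183 − 51.7 = 131.3 → 131
  G: 140 − 11.28 = 128.72 → 129
  B: 188 − 56.4 = 131.6 → 132
rgb(131, 129, 132) = #838184.

#838184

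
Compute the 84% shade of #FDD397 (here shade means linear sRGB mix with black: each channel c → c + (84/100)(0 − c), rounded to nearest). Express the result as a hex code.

#282218

#FDD397 is rgb(253, 211, 151).
An 84% shade moves each channel 84% toward 0:
  R: 253 + 0.84×(0−253) = 253 − 212.52 = 40.48 → 40
  G: 211 + 0.84×(0−211) = 211 − 177.24 = 33.76 → 34
  B: 151 − 126.84 = 24.16 → 24
rgb(40, 34, 24) = #282218.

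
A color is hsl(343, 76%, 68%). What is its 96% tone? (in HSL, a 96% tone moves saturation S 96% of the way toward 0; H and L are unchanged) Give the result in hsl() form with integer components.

hsl(343, 3%, 68%)

S moves 96% from 76 toward 0: 76 − 72.96 = 3.04 → 3.
H and L are unchanged.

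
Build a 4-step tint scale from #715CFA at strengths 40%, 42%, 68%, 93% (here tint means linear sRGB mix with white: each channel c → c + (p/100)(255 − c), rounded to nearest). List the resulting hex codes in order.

#AA9DFC, #ADA0FC, #D2CBFD, #F5F4FF

#715CFA is rgb(113, 92, 250).
40%: (113 + 56.8 = 169.8→170, 92 + 65.2 = 157.2→157, 250 + 2 = 252→252) → #AA9DFC
42%: (113 + 59.64 = 172.64→173, 92 + 68.46 = 160.46→160, 250 + 2.1 = 252.1→252) → #ADA0FC
68%: (113 + 96.56 = 209.56→210, 92 + 110.84 = 202.84→203, 250 + 3.4 = 253.4→253) → #D2CBFD
93%: (113 + 132.06 = 245.06→245, 92 + 151.59 = 243.59→244, 250 + 4.65 = 254.65→255) → #F5F4FF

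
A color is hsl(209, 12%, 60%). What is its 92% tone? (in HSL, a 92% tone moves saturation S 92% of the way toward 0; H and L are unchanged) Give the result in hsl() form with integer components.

S moves 92% from 12 toward 0: 12 − 11.04 = 0.96 → 1.
H and L are unchanged.

hsl(209, 1%, 60%)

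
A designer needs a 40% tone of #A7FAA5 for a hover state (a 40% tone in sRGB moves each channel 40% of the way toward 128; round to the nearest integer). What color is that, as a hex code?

#A7FAA5 is rgb(167, 250, 165).
Lerp each channel 40% toward 128:
  R: 167 − 15.6 = 151.4 → 151
  G: 250 + 0.4×(128−250) = 250 − 48.8 = 201.2 → 201
  B: 165 − 14.8 = 150.2 → 150
rgb(151, 201, 150) = #97C996.

#97C996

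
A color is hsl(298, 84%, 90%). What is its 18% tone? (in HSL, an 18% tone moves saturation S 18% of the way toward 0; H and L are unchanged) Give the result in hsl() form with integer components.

S moves 18% from 84 toward 0: 84 − 15.12 = 68.88 → 69.
H and L are unchanged.

hsl(298, 69%, 90%)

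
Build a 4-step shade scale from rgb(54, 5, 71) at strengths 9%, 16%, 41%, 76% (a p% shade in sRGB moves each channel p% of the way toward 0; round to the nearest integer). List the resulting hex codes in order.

9%: (54 − 4.86 = 49.14→49, 5→5, 71 − 6.39 = 64.61→65) → #310541
16%: (54 − 8.64 = 45.36→45, 5 − 0.8 = 4.2→4, 71 − 11.36 = 59.64→60) → #2d043c
41%: (54 − 22.14 = 31.86→32, 5 − 2.05 = 2.95→3, 71 − 29.11 = 41.89→42) → #20032a
76%: (54 − 41.04 = 12.96→13, 5 − 3.8 = 1.2→1, 71 − 53.96 = 17.04→17) → #0d0111

#310541, #2d043c, #20032a, #0d0111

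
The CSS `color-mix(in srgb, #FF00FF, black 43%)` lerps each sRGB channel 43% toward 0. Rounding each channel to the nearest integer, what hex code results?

#910091

#FF00FF is rgb(255, 0, 255).
A 43% shade moves each channel 43% toward 0:
  R: 255 + 0.43×(0−255) = 255 − 109.65 = 145.35 → 145
  G: 0 + 0 = 0 → 0
  B: 255 − 109.65 = 145.35 → 145
rgb(145, 0, 145) = #910091.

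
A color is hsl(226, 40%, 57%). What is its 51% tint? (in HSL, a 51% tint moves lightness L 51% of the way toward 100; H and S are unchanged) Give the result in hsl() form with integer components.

hsl(226, 40%, 79%)

L moves 51% from 57 toward 100: 57 + 21.93 = 78.93 → 79.
H and S are unchanged.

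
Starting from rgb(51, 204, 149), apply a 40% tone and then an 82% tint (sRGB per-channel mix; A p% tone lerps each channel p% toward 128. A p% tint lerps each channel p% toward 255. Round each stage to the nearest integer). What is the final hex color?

#E0F0EA

A 40% tone moves each channel 40% toward 128:
  R: 51 + 30.8 = 81.8 → 82
  G: 204 − 30.4 = 173.6 → 174
  B: 149 − 8.4 = 140.6 → 141
After the tone: rgb(82, 174, 141) = #52AE8D.
An 82% tint moves each channel 82% toward 255:
  R: 82 + 141.86 = 223.86 → 224
  G: 174 + 0.82×(255−174) = 174 + 66.42 = 240.42 → 240
  B: 141 + 0.82×(255−141) = 141 + 93.48 = 234.48 → 234
rgb(224, 240, 234) = #E0F0EA.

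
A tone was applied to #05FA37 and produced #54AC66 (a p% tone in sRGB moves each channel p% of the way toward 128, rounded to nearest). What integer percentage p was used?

#05FA37 is rgb(5, 250, 55); #54AC66 is rgb(84, 172, 102).
On the R channel (widest range): 84 ≈ 5 + (p/100)(128 − 5), so p ≈ 100×(84 − 5)/(128 − 5) = 7900/123 = 64.23.
p = 64 reproduces all three channels after rounding.

64%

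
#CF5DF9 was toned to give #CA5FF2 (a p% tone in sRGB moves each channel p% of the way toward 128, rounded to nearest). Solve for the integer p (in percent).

#CF5DF9 is rgb(207, 93, 249); #CA5FF2 is rgb(202, 95, 242).
On the B channel (widest range): 242 ≈ 249 + (p/100)(128 − 249), so p ≈ 100×(242 − 249)/(128 − 249) = -700/-121 = 5.79.
p = 6 reproduces all three channels after rounding.

6%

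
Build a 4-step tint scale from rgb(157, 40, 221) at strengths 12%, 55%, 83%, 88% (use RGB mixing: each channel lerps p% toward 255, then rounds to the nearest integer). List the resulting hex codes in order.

12%: (157 + 11.76 = 168.76→169, 40 + 25.8 = 65.8→66, 221 + 4.08 = 225.08→225) → #a942e1
55%: (157 + 53.9 = 210.9→211, 40 + 118.25 = 158.25→158, 221 + 18.7 = 239.7→240) → #d39ef0
83%: (157 + 81.34 = 238.34→238, 40 + 178.45 = 218.45→218, 221 + 28.22 = 249.22→249) → #eedaf9
88%: (157 + 86.24 = 243.24→243, 40 + 189.2 = 229.2→229, 221 + 29.92 = 250.92→251) → #f3e5fb

#a942e1, #d39ef0, #eedaf9, #f3e5fb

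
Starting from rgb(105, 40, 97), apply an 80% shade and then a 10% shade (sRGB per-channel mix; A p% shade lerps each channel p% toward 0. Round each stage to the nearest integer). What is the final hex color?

#130711

An 80% shade moves each channel 80% toward 0:
  R: 105 + 0.8×(0−105) = 105 − 84 = 21 → 21
  G: 40 − 32 = 8 → 8
  B: 97 + 0.8×(0−97) = 97 − 77.6 = 19.4 → 19
After the shade: rgb(21, 8, 19) = #150813.
Per channel, c → c + 0.1(0 − c):
  R: 21 − 2.1 = 18.9 → 19
  G: 8 + 0.1×(0−8) = 8 − 0.8 = 7.2 → 7
  B: 19 + 0.1×(0−19) = 19 − 1.9 = 17.1 → 17
rgb(19, 7, 17) = #130711.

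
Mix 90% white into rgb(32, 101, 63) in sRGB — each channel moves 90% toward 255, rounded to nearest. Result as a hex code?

Lerp each channel 90% toward 255:
  R: 32 + 0.9×(255−32) = 32 + 200.7 = 232.7 → 233
  G: 101 + 138.6 = 239.6 → 240
  B: 63 + 172.8 = 235.8 → 236
rgb(233, 240, 236) = #e9f0ec.

#e9f0ec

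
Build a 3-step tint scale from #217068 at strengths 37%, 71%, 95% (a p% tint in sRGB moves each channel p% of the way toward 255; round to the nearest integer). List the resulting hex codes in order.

#73A5A0, #BFD6D3, #F4F8F7

#217068 is rgb(33, 112, 104).
37%: (33 + 82.14 = 115.14→115, 112 + 52.91 = 164.91→165, 104 + 55.87 = 159.87→160) → #73A5A0
71%: (33 + 157.62 = 190.62→191, 112 + 101.53 = 213.53→214, 104 + 107.21 = 211.21→211) → #BFD6D3
95%: (33 + 210.9 = 243.9→244, 112 + 135.85 = 247.85→248, 104 + 143.45 = 247.45→247) → #F4F8F7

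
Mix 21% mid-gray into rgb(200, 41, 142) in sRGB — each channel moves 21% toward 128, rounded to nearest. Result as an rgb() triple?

rgb(185, 59, 139)

A 21% tone moves each channel 21% toward 128:
  R: 200 − 15.12 = 184.88 → 185
  G: 41 + 0.21×(128−41) = 41 + 18.27 = 59.27 → 59
  B: 142 + 0.21×(128−142) = 142 − 2.94 = 139.06 → 139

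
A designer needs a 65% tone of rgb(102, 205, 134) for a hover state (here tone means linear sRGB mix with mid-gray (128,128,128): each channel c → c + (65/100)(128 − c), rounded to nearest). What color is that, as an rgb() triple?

Lerp each channel 65% toward 128:
  R: 102 + 16.9 = 118.9 → 119
  G: 205 + 0.65×(128−205) = 205 − 50.05 = 154.95 → 155
  B: 134 + 0.65×(128−134) = 134 − 3.9 = 130.1 → 130

rgb(119, 155, 130)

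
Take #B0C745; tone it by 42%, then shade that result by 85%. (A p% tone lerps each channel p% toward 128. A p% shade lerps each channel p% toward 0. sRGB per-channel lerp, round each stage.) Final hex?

#B0C745 is rgb(176, 199, 69).
Per channel, c → c + 0.42(128 − c):
  R: 176 + 0.42×(128−176) = 176 − 20.16 = 155.84 → 156
  G: 199 + 0.42×(128−199) = 199 − 29.82 = 169.18 → 169
  B: 69 + 24.78 = 93.78 → 94
After the tone: rgb(156, 169, 94) = #9CA95E.
Per channel, c → c + 0.85(0 − c):
  R: 156 + 0.85×(0−156) = 156 − 132.6 = 23.4 → 23
  G: 169 − 143.65 = 25.35 → 25
  B: 94 + 0.85×(0−94) = 94 − 79.9 = 14.1 → 14
rgb(23, 25, 14) = #17190E.

#17190E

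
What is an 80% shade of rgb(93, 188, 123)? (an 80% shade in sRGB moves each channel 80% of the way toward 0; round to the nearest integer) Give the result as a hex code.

Lerp each channel 80% toward 0:
  R: 93 + 0.8×(0−93) = 93 − 74.4 = 18.6 → 19
  G: 188 + 0.8×(0−188) = 188 − 150.4 = 37.6 → 38
  B: 123 + 0.8×(0−123) = 123 − 98.4 = 24.6 → 25
rgb(19, 38, 25) = #132619.

#132619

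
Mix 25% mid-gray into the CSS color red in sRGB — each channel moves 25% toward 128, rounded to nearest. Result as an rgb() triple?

rgb(223, 32, 32)

CSS red is rgb(255, 0, 0).
A 25% tone moves each channel 25% toward 128:
  R: 255 − 31.75 = 223.25 → 223
  G: 0 + 0.25×(128−0) = 0 + 32 = 32 → 32
  B: 0 + 32 = 32 → 32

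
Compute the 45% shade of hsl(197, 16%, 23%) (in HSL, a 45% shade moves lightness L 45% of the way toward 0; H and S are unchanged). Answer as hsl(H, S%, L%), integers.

L moves 45% from 23 toward 0: 23 − 10.35 = 12.65 → 13.
H and S are unchanged.

hsl(197, 16%, 13%)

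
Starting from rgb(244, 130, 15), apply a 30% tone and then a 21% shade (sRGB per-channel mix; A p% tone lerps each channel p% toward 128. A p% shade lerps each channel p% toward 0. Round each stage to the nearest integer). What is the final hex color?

#A56627

Lerp each channel 30% toward 128:
  R: 244 + 0.3×(128−244) = 244 − 34.8 = 209.2 → 209
  G: 130 + 0.3×(128−130) = 130 − 0.6 = 129.4 → 129
  B: 15 + 33.9 = 48.9 → 49
After the tone: rgb(209, 129, 49) = #D18131.
Lerp each channel 21% toward 0:
  R: 209 − 43.89 = 165.11 → 165
  G: 129 + 0.21×(0−129) = 129 − 27.09 = 101.91 → 102
  B: 49 − 10.29 = 38.71 → 39
rgb(165, 102, 39) = #A56627.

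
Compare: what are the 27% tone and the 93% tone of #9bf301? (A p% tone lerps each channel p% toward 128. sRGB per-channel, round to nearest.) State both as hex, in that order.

#94d423, #828877

#9bf301 is rgb(155, 243, 1).
27% tone:
  R: 155 + 0.27×(128−155) = 155 − 7.29 = 147.71 → 148
  G: 243 − 31.05 = 211.95 → 212
  B: 1 + 0.27×(128−1) = 1 + 34.29 = 35.29 → 35
  → #94d423
93% tone:
  R: 155 − 25.11 = 129.89 → 130
  G: 243 − 106.95 = 136.05 → 136
  B: 1 + 0.93×(128−1) = 1 + 118.11 = 119.11 → 119
  → #828877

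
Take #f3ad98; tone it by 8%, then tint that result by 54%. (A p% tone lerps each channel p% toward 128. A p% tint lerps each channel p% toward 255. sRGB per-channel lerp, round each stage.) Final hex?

#f3ad98 is rgb(243, 173, 152).
Lerp each channel 8% toward 128:
  R: 243 + 0.08×(128−243) = 243 − 9.2 = 233.8 → 234
  G: 173 − 3.6 = 169.4 → 169
  B: 152 + 0.08×(128−152) = 152 − 1.92 = 150.08 → 150
After the tone: rgb(234, 169, 150) = #eaa996.
Per channel, c → c + 0.54(255 − c):
  R: 234 + 11.34 = 245.34 → 245
  G: 169 + 46.44 = 215.44 → 215
  B: 150 + 56.7 = 206.7 → 207
rgb(245, 215, 207) = #f5d7cf.

#f5d7cf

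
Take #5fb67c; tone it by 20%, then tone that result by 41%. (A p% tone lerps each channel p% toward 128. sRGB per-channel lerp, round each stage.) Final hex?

#5fb67c is rgb(95, 182, 124).
A 20% tone moves each channel 20% toward 128:
  R: 95 + 0.2×(128−95) = 95 + 6.6 = 101.6 → 102
  G: 182 − 10.8 = 171.2 → 171
  B: 124 + 0.2×(128−124) = 124 + 0.8 = 124.8 → 125
After the tone: rgb(102, 171, 125) = #66ab7d.
Per channel, c → c + 0.41(128 − c):
  R: 102 + 0.41×(128−102) = 102 + 10.66 = 112.66 → 113
  G: 171 + 0.41×(128−171) = 171 − 17.63 = 153.37 → 153
  B: 125 + 1.23 = 126.23 → 126
rgb(113, 153, 126) = #71997e.

#71997e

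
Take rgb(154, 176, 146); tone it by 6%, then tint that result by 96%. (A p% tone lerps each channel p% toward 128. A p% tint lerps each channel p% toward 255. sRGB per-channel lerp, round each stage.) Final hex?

A 6% tone moves each channel 6% toward 128:
  R: 154 − 1.56 = 152.44 → 152
  G: 176 + 0.06×(128−176) = 176 − 2.88 = 173.12 → 173
  B: 146 + 0.06×(128−146) = 146 − 1.08 = 144.92 → 145
After the tone: rgb(152, 173, 145) = #98AD91.
Per channel, c → c + 0.96(255 − c):
  R: 152 + 0.96×(255−152) = 152 + 98.88 = 250.88 → 251
  G: 173 + 0.96×(255−173) = 173 + 78.72 = 251.72 → 252
  B: 145 + 0.96×(255−145) = 145 + 105.6 = 250.6 → 251
rgb(251, 252, 251) = #FBFCFB.

#FBFCFB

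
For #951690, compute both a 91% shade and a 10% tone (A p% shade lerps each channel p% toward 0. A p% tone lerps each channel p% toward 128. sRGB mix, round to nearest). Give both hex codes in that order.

#0D020D, #93218E

#951690 is rgb(149, 22, 144).
91% shade:
  R: 149 − 135.59 = 13.41 → 13
  G: 22 − 20.02 = 1.98 → 2
  B: 144 + 0.91×(0−144) = 144 − 131.04 = 12.96 → 13
  → #0D020D
10% tone:
  R: 149 − 2.1 = 146.9 → 147
  G: 22 + 0.1×(128−22) = 22 + 10.6 = 32.6 → 33
  B: 144 + 0.1×(128−144) = 144 − 1.6 = 142.4 → 142
  → #93218E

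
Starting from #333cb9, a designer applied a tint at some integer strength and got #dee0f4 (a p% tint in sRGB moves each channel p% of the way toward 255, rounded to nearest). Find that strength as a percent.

84%

#333cb9 is rgb(51, 60, 185); #dee0f4 is rgb(222, 224, 244).
On the R channel (widest range): 222 ≈ 51 + (p/100)(255 − 51), so p ≈ 100×(222 − 51)/(255 − 51) = 17100/204 = 83.82.
p = 84 reproduces all three channels after rounding.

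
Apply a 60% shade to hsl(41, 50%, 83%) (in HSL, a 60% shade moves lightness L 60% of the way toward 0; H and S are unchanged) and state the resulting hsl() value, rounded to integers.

L moves 60% from 83 toward 0: 83 − 49.8 = 33.2 → 33.
H and S are unchanged.

hsl(41, 50%, 33%)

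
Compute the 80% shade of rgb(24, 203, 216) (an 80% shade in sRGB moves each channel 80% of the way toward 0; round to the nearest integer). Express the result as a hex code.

#05292b

An 80% shade moves each channel 80% toward 0:
  R: 24 − 19.2 = 4.8 → 5
  G: 203 − 162.4 = 40.6 → 41
  B: 216 + 0.8×(0−216) = 216 − 172.8 = 43.2 → 43
rgb(5, 41, 43) = #05292b.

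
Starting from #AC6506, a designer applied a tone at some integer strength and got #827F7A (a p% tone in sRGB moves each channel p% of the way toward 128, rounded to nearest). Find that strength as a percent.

#AC6506 is rgb(172, 101, 6); #827F7A is rgb(130, 127, 122).
On the B channel (widest range): 122 ≈ 6 + (p/100)(128 − 6), so p ≈ 100×(122 − 6)/(128 − 6) = 11600/122 = 95.08.
p = 95 reproduces all three channels after rounding.

95%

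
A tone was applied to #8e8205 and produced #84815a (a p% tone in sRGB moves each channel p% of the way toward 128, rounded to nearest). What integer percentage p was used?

69%

#8e8205 is rgb(142, 130, 5); #84815a is rgb(132, 129, 90).
On the B channel (widest range): 90 ≈ 5 + (p/100)(128 − 5), so p ≈ 100×(90 − 5)/(128 − 5) = 8500/123 = 69.11.
p = 69 reproduces all three channels after rounding.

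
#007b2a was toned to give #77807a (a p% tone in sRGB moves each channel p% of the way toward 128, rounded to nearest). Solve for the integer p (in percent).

93%

#007b2a is rgb(0, 123, 42); #77807a is rgb(119, 128, 122).
On the R channel (widest range): 119 ≈ 0 + (p/100)(128 − 0), so p ≈ 100×(119 − 0)/(128 − 0) = 11900/128 = 92.97.
p = 93 reproduces all three channels after rounding.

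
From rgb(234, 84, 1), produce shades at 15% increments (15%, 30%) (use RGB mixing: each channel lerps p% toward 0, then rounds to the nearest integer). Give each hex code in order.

15%: (234 − 35.1 = 198.9→199, 84 − 12.6 = 71.4→71, 1→1) → #c74701
30%: (234 − 70.2 = 163.8→164, 84 − 25.2 = 58.8→59, 1→1) → #a43b01

#c74701, #a43b01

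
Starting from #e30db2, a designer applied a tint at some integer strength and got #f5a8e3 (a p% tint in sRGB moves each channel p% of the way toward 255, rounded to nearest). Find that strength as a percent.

64%

#e30db2 is rgb(227, 13, 178); #f5a8e3 is rgb(245, 168, 227).
On the G channel (widest range): 168 ≈ 13 + (p/100)(255 − 13), so p ≈ 100×(168 − 13)/(255 − 13) = 15500/242 = 64.05.
p = 64 reproduces all three channels after rounding.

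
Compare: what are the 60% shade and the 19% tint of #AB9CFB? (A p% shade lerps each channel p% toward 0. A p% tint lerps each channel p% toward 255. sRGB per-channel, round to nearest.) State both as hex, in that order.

#443E64, #BBAFFC

#AB9CFB is rgb(171, 156, 251).
60% shade:
  R: 171 − 102.6 = 68.4 → 68
  G: 156 + 0.6×(0−156) = 156 − 93.6 = 62.4 → 62
  B: 251 − 150.6 = 100.4 → 100
  → #443E64
19% tint:
  R: 171 + 0.19×(255−171) = 171 + 15.96 = 186.96 → 187
  G: 156 + 18.81 = 174.81 → 175
  B: 251 + 0.19×(255−251) = 251 + 0.76 = 251.76 → 252
  → #BBAFFC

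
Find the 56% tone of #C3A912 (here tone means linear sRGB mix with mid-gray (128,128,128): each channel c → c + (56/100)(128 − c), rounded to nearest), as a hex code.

#9D9250

#C3A912 is rgb(195, 169, 18).
Lerp each channel 56% toward 128:
  R: 195 + 0.56×(128−195) = 195 − 37.52 = 157.48 → 157
  G: 169 + 0.56×(128−169) = 169 − 22.96 = 146.04 → 146
  B: 18 + 61.6 = 79.6 → 80
rgb(157, 146, 80) = #9D9250.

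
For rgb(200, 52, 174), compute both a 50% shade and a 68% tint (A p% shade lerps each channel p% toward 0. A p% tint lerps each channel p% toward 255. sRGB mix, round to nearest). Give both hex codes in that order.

50% shade:
  R: 200 + 0.5×(0−200) = 200 − 100 = 100 → 100
  G: 52 + 0.5×(0−52) = 52 − 26 = 26 → 26
  B: 174 + 0.5×(0−174) = 174 − 87 = 87 → 87
  → #641a57
68% tint:
  R: 200 + 37.4 = 237.4 → 237
  G: 52 + 0.68×(255−52) = 52 + 138.04 = 190.04 → 190
  B: 174 + 0.68×(255−174) = 174 + 55.08 = 229.08 → 229
  → #edbee5

#641a57, #edbee5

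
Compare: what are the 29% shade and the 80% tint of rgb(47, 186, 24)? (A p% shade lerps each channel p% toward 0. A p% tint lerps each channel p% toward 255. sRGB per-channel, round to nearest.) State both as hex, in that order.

29% shade:
  R: 47 − 13.63 = 33.37 → 33
  G: 186 − 53.94 = 132.06 → 132
  B: 24 − 6.96 = 17.04 → 17
  → #218411
80% tint:
  R: 47 + 0.8×(255−47) = 47 + 166.4 = 213.4 → 213
  G: 186 + 55.2 = 241.2 → 241
  B: 24 + 184.8 = 208.8 → 209
  → #D5F1D1

#218411, #D5F1D1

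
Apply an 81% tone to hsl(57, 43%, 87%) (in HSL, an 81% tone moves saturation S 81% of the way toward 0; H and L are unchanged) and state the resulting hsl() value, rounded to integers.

S moves 81% from 43 toward 0: 43 − 34.83 = 8.17 → 8.
H and L are unchanged.

hsl(57, 8%, 87%)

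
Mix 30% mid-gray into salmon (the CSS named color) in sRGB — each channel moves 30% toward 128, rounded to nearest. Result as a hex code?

#d58076

CSS salmon is rgb(250, 128, 114).
A 30% tone moves each channel 30% toward 128:
  R: 250 − 36.6 = 213.4 → 213
  G: 128 + 0.3×(128−128) = 128 + 0 = 128 → 128
  B: 114 + 4.2 = 118.2 → 118
rgb(213, 128, 118) = #d58076.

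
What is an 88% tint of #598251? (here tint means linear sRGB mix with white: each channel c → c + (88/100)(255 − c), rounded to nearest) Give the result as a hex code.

#598251 is rgb(89, 130, 81).
Per channel, c → c + 0.88(255 − c):
  R: 89 + 0.88×(255−89) = 89 + 146.08 = 235.08 → 235
  G: 130 + 110 = 240 → 240
  B: 81 + 0.88×(255−81) = 81 + 153.12 = 234.12 → 234
rgb(235, 240, 234) = #EBF0EA.

#EBF0EA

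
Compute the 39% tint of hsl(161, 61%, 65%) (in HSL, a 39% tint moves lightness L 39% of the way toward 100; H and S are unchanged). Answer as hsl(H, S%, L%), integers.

hsl(161, 61%, 79%)

L moves 39% from 65 toward 100: 65 + 13.65 = 78.65 → 79.
H and S are unchanged.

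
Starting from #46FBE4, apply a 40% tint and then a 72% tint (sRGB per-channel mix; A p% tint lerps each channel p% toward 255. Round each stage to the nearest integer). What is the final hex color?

#E0FEFB

#46FBE4 is rgb(70, 251, 228).
Per channel, c → c + 0.4(255 − c):
  R: 70 + 0.4×(255−70) = 70 + 74 = 144 → 144
  G: 251 + 0.4×(255−251) = 251 + 1.6 = 252.6 → 253
  B: 228 + 10.8 = 238.8 → 239
After the tint: rgb(144, 253, 239) = #90FDEF.
A 72% tint moves each channel 72% toward 255:
  R: 144 + 79.92 = 223.92 → 224
  G: 253 + 0.72×(255−253) = 253 + 1.44 = 254.44 → 254
  B: 239 + 11.52 = 250.52 → 251
rgb(224, 254, 251) = #E0FEFB.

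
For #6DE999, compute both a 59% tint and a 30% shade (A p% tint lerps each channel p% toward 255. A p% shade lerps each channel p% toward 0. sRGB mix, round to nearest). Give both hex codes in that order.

#C3F6D5, #4CA36B

#6DE999 is rgb(109, 233, 153).
59% tint:
  R: 109 + 0.59×(255−109) = 109 + 86.14 = 195.14 → 195
  G: 233 + 12.98 = 245.98 → 246
  B: 153 + 0.59×(255−153) = 153 + 60.18 = 213.18 → 213
  → #C3F6D5
30% shade:
  R: 109 − 32.7 = 76.3 → 76
  G: 233 − 69.9 = 163.1 → 163
  B: 153 − 45.9 = 107.1 → 107
  → #4CA36B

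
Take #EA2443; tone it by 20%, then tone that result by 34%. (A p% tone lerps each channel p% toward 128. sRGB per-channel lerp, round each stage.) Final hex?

#B84F60

#EA2443 is rgb(234, 36, 67).
Per channel, c → c + 0.2(128 − c):
  R: 234 − 21.2 = 212.8 → 213
  G: 36 + 0.2×(128−36) = 36 + 18.4 = 54.4 → 54
  B: 67 + 12.2 = 79.2 → 79
After the tone: rgb(213, 54, 79) = #D5364F.
A 34% tone moves each channel 34% toward 128:
  R: 213 + 0.34×(128−213) = 213 − 28.9 = 184.1 → 184
  G: 54 + 25.16 = 79.16 → 79
  B: 79 + 0.34×(128−79) = 79 + 16.66 = 95.66 → 96
rgb(184, 79, 96) = #B84F60.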